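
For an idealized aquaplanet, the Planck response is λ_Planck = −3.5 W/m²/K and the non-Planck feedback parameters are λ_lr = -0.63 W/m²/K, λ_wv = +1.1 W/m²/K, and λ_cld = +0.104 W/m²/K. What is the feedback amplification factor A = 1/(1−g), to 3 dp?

1.196

Convert to gains: g_lr = -0.63/3.5 = -0.18; g_wv = 1.1/3.5 = 0.3143; g_cld = 0.104/3.5 = 0.02971.
Total gain g = 0.16401.
A = 1/(1 − 0.16401) = 1.196.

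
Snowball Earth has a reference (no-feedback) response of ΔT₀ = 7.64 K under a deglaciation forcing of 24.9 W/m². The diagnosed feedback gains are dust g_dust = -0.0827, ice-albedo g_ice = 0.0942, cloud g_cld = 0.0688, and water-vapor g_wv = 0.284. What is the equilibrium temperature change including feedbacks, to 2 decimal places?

12.02 K

Total gain g = -0.0827 + 0.0942 + 0.0688 + 0.284 = 0.3643.
Amplification A = 1/(1 − 0.3643) = 1.573.
ΔT = 7.64 × 1.573 = 12.02 K.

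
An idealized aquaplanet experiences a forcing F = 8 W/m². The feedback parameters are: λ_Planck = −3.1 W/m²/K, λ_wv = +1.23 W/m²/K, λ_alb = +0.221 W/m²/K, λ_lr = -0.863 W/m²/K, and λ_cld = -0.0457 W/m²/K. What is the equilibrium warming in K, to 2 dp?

Net feedback parameter λ = (−3.1) + (+1.23) + (+0.221) + (-0.863) + (-0.0457) = -2.5577 W/m²/K.
ΔT = −F/λ = −8/(-2.5577) = 3.13 K.

3.13 K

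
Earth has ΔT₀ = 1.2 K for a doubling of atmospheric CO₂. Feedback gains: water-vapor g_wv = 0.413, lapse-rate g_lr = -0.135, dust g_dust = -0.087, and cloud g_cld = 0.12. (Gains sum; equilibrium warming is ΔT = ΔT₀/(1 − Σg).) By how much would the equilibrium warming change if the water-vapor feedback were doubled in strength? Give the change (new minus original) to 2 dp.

2.61 K

Original: g = 0.311, ΔT = 1.2/(1−0.311) = 1.7417 K.
With doubled water-vapor: g' = 0.724, ΔT' = 1.2/(1−0.724) = 4.3478 K.
Change = 4.3478 − 1.7417 = 2.61 K.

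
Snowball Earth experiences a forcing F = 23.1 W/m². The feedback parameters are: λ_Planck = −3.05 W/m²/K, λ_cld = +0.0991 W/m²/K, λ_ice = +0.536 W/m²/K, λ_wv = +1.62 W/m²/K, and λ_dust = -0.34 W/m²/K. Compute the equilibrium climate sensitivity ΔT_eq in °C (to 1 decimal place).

Net feedback parameter λ = (−3.05) + (+0.0991) + (+0.536) + (+1.62) + (-0.34) = -1.1349 W/m²/K.
ΔT = −F/λ = −23.1/(-1.1349) = 20.4 °C.

20.4 °C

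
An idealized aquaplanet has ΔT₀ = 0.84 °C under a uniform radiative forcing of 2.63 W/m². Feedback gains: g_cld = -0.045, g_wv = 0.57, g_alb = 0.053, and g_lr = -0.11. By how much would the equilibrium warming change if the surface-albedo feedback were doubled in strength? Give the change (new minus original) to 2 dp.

Original: g = 0.468, ΔT = 0.84/(1−0.468) = 1.5789 °C.
With doubled surface-albedo: g' = 0.521, ΔT' = 0.84/(1−0.521) = 1.7537 °C.
Change = 1.7537 − 1.5789 = 0.17 °C.

0.17 °C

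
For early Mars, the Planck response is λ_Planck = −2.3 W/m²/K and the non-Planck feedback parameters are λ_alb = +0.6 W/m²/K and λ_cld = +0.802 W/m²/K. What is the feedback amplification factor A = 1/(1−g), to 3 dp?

2.561

Convert to gains: g_alb = 0.6/2.3 = 0.2609; g_cld = 0.802/2.3 = 0.3487.
Total gain g = 0.6096.
A = 1/(1 − 0.6096) = 2.561.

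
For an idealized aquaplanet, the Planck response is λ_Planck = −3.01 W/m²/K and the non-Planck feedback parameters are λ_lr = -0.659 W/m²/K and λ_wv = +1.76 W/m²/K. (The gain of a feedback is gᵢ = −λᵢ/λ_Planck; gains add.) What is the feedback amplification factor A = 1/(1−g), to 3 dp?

Convert to gains: g_lr = -0.659/3.01 = -0.2189; g_wv = 1.76/3.01 = 0.5847.
Total gain g = 0.3658.
A = 1/(1 − 0.3658) = 1.577.

1.577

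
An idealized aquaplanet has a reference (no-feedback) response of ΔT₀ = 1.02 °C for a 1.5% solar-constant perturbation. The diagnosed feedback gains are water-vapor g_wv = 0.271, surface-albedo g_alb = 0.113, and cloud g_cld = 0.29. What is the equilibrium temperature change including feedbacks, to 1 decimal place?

Total gain g = 0.271 + 0.113 + 0.29 = 0.674.
Amplification A = 1/(1 − 0.674) = 3.067.
ΔT = 1.02 × 3.067 = 3.1 °C.

3.1 °C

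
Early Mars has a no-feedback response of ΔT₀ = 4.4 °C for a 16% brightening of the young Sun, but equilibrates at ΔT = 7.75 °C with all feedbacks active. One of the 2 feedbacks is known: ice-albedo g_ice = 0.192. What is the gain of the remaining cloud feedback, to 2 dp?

Amplification A = ΔT/ΔT₀ = 7.75/4.4 = 1.761.
Total gain g = 1 − 1/A = 1 − 1/1.761 = 0.4321.
The known gain is 0.192.
g_cld = 0.4321 − 0.192 = 0.24.

0.24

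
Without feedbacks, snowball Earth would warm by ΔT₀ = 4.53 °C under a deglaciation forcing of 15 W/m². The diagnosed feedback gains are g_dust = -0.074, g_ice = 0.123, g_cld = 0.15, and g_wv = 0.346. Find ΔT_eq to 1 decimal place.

10.0 °C

Total gain g = -0.074 + 0.123 + 0.15 + 0.346 = 0.545.
Amplification A = 1/(1 − 0.545) = 2.198.
ΔT = 4.53 × 2.198 = 10.0 °C.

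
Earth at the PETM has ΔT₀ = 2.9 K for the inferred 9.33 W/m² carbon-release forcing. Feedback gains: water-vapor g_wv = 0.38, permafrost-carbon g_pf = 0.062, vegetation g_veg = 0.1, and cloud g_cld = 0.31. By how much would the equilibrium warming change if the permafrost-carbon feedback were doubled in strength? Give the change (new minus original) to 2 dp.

Original: g = 0.852, ΔT = 2.9/(1−0.852) = 19.5946 K.
With doubled permafrost-carbon: g' = 0.914, ΔT' = 2.9/(1−0.914) = 33.7209 K.
Change = 33.7209 − 19.5946 = 14.13 K.

14.13 K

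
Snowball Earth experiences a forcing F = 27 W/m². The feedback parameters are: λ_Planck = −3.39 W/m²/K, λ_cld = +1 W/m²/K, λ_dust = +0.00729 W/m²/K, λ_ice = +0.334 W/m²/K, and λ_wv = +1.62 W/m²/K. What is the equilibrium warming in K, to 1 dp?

Net feedback parameter λ = (−3.39) + (+1) + (+0.00729) + (+0.334) + (+1.62) = -0.42871 W/m²/K.
ΔT = −F/λ = −27/(-0.42871) = 63.0 K.

63.0 K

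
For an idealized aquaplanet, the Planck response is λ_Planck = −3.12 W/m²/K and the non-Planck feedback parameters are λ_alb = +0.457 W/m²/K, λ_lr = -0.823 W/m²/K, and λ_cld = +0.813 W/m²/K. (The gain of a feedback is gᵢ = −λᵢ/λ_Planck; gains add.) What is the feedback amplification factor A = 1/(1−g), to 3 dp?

1.167

Convert to gains: g_alb = 0.457/3.12 = 0.1465; g_lr = -0.823/3.12 = -0.2638; g_cld = 0.813/3.12 = 0.2606.
Total gain g = 0.1433.
A = 1/(1 − 0.1433) = 1.167.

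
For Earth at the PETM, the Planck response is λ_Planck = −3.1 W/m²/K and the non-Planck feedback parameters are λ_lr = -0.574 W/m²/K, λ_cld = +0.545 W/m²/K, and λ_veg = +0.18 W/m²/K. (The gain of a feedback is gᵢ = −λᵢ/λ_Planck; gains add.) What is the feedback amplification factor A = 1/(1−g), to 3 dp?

Convert to gains: g_lr = -0.574/3.1 = -0.1852; g_cld = 0.545/3.1 = 0.1758; g_veg = 0.18/3.1 = 0.05806.
Total gain g = 0.04866.
A = 1/(1 − 0.04866) = 1.051.

1.051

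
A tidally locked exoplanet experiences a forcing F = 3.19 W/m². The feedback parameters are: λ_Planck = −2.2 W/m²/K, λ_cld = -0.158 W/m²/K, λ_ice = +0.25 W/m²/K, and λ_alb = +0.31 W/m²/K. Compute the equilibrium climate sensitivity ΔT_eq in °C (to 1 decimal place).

Net feedback parameter λ = (−2.2) + (-0.158) + (+0.25) + (+0.31) = -1.798 W/m²/K.
ΔT = −F/λ = −3.19/(-1.798) = 1.8 °C.

1.8 °C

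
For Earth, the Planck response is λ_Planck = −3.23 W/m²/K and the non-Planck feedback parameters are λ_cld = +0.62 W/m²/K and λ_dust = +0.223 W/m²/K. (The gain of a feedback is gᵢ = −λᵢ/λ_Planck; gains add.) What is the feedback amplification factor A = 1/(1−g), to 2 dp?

1.35

Convert to gains: g_cld = 0.62/3.23 = 0.192; g_dust = 0.223/3.23 = 0.06904.
Total gain g = 0.26104.
A = 1/(1 − 0.26104) = 1.35.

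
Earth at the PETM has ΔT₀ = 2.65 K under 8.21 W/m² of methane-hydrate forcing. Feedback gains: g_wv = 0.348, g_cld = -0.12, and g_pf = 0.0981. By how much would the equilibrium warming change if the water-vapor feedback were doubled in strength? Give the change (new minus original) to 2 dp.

Original: g = 0.3261, ΔT = 2.65/(1−0.3261) = 3.9323 K.
With doubled water-vapor: g' = 0.6741, ΔT' = 2.65/(1−0.6741) = 8.1313 K.
Change = 8.1313 − 3.9323 = 4.20 K.

4.20 K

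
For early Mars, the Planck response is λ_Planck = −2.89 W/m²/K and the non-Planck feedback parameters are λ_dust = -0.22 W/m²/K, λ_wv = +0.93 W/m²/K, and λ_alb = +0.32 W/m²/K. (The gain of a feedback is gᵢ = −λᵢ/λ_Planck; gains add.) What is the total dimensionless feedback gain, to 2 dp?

0.36

Convert to gains: g_dust = -0.22/2.89 = -0.07612; g_wv = 0.93/2.89 = 0.3218; g_alb = 0.32/2.89 = 0.1107.
Total gain g = 0.35638.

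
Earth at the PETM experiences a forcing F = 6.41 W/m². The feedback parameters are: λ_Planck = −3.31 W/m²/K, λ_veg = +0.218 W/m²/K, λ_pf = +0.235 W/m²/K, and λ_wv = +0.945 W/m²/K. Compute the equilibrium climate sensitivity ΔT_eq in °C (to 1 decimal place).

Net feedback parameter λ = (−3.31) + (+0.218) + (+0.235) + (+0.945) = -1.912 W/m²/K.
ΔT = −F/λ = −6.41/(-1.912) = 3.4 °C.

3.4 °C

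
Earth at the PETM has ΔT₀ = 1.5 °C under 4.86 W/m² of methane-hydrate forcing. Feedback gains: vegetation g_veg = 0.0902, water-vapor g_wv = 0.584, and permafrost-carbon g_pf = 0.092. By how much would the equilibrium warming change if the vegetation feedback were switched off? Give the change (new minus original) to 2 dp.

-1.79 °C

Original: g = 0.7662, ΔT = 1.5/(1−0.7662) = 6.4157 °C.
Without vegetation: g' = 0.676, ΔT' = 1.5/(1−0.676) = 4.6296 °C.
Change = 4.6296 − 6.4157 = -1.79 °C.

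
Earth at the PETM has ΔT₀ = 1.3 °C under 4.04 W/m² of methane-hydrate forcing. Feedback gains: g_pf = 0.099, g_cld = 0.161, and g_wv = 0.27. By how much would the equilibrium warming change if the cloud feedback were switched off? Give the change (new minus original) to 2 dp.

Original: g = 0.53, ΔT = 1.3/(1−0.53) = 2.7660 °C.
Without cloud: g' = 0.369, ΔT' = 1.3/(1−0.369) = 2.0602 °C.
Change = 2.0602 − 2.7660 = -0.71 °C.

-0.71 °C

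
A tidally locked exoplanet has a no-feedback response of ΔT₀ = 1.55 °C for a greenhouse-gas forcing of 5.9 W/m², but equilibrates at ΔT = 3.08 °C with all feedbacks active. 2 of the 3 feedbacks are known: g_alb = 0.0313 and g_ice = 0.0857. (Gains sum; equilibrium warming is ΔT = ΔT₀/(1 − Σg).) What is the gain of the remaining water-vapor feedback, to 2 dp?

Amplification A = ΔT/ΔT₀ = 3.08/1.55 = 1.987.
Total gain g = 1 − 1/A = 1 − 1/1.987 = 0.4967.
Known gains sum to 0.0313 + 0.0857 = 0.117.
g_wv = 0.4967 − 0.117 = 0.38.

0.38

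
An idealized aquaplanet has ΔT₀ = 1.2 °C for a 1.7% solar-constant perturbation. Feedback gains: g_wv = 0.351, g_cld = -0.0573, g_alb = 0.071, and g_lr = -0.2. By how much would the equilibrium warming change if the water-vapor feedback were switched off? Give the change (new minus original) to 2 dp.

Original: g = 0.1647, ΔT = 1.2/(1−0.1647) = 1.4366 °C.
Without water-vapor: g' = -0.1863, ΔT' = 1.2/(1+0.1863) = 1.0115 °C.
Change = 1.0115 − 1.4366 = -0.43 °C.

-0.43 °C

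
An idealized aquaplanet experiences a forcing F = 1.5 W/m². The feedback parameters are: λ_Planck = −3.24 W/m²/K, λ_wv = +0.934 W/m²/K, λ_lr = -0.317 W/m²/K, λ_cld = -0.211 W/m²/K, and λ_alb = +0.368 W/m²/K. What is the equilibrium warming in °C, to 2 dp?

0.61 °C

Net feedback parameter λ = (−3.24) + (+0.934) + (-0.317) + (-0.211) + (+0.368) = -2.466 W/m²/K.
ΔT = −F/λ = −1.5/(-2.466) = 0.61 °C.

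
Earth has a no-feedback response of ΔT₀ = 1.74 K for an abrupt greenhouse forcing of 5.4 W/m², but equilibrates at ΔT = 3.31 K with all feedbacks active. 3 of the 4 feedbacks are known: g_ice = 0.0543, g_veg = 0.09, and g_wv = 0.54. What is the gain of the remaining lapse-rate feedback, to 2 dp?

-0.21

Amplification A = ΔT/ΔT₀ = 3.31/1.74 = 1.902.
Total gain g = 1 − 1/A = 1 − 1/1.902 = 0.4742.
Known gains sum to 0.0543 + 0.09 + 0.54 = 0.6843.
g_lr = 0.4742 − 0.6843 = -0.21.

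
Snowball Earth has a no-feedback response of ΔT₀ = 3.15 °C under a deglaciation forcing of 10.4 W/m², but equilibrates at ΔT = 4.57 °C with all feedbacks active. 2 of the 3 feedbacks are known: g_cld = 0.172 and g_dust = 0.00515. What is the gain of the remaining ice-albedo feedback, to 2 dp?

Amplification A = ΔT/ΔT₀ = 4.57/3.15 = 1.451.
Total gain g = 1 − 1/A = 1 − 1/1.451 = 0.3108.
Known gains sum to 0.172 + 0.00515 = 0.17715.
g_ice = 0.3108 − 0.17715 = 0.13.

0.13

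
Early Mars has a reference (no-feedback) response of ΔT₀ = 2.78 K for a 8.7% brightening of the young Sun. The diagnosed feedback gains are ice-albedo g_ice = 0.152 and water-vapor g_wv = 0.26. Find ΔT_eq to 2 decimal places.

Total gain g = 0.152 + 0.26 = 0.412.
Amplification A = 1/(1 − 0.412) = 1.701.
ΔT = 2.78 × 1.701 = 4.73 K.

4.73 K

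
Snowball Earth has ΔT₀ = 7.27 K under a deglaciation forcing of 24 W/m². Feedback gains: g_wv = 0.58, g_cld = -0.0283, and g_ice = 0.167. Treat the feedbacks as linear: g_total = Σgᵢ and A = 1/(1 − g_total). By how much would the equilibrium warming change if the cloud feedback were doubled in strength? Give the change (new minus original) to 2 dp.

Original: g = 0.7187, ΔT = 7.27/(1−0.7187) = 25.8443 K.
With doubled cloud: g' = 0.6904, ΔT' = 7.27/(1−0.6904) = 23.4819 K.
Change = 23.4819 − 25.8443 = -2.36 K.

-2.36 K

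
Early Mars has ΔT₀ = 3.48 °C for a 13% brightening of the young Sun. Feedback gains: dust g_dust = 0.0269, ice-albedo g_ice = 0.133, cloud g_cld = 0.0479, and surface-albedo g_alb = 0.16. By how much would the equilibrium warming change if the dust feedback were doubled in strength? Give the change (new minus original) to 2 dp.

0.24 °C

Original: g = 0.3678, ΔT = 3.48/(1−0.3678) = 5.5046 °C.
With doubled dust: g' = 0.3947, ΔT' = 3.48/(1−0.3947) = 5.7492 °C.
Change = 5.7492 − 5.5046 = 0.24 °C.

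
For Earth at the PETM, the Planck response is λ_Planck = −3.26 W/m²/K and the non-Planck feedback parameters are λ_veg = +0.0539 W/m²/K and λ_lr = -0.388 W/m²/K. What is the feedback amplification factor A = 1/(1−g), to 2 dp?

Convert to gains: g_veg = 0.0539/3.26 = 0.01653; g_lr = -0.388/3.26 = -0.119.
Total gain g = -0.10247.
A = 1/(1 + 0.10247) = 0.91.

0.91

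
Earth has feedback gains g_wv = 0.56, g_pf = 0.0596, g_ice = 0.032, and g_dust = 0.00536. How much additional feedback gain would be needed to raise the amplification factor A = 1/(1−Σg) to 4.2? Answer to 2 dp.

Current total gain = 0.65696.
Target gain for A = 4.2: g* = 1 − 1/4.2 = 0.7619.
Additional gain needed = 0.7619 − 0.65696 = 0.10.

0.10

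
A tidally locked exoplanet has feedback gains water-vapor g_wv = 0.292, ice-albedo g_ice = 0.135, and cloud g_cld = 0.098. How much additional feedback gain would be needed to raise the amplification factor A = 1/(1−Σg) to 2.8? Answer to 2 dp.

Current total gain = 0.525.
Target gain for A = 2.8: g* = 1 − 1/2.8 = 0.6429.
Additional gain needed = 0.6429 − 0.525 = 0.12.

0.12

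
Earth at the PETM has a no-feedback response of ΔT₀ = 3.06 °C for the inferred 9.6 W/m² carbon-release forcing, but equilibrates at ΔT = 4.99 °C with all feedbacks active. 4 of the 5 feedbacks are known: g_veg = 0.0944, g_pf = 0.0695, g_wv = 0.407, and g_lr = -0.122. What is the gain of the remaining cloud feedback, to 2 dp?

-0.06

Amplification A = ΔT/ΔT₀ = 4.99/3.06 = 1.631.
Total gain g = 1 − 1/A = 1 − 1/1.631 = 0.3869.
Known gains sum to 0.0944 + 0.0695 + 0.407 − 0.122 = 0.4489.
g_cld = 0.3869 − 0.4489 = -0.06.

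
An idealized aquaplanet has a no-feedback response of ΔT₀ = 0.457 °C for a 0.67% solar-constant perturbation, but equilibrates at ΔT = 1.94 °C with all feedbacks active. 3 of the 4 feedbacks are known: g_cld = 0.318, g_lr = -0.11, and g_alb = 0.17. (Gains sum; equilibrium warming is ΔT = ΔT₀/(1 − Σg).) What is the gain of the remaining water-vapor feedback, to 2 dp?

Amplification A = ΔT/ΔT₀ = 1.94/0.457 = 4.245.
Total gain g = 1 − 1/A = 1 − 1/4.245 = 0.7644.
Known gains sum to 0.318 − 0.11 + 0.17 = 0.378.
g_wv = 0.7644 − 0.378 = 0.39.

0.39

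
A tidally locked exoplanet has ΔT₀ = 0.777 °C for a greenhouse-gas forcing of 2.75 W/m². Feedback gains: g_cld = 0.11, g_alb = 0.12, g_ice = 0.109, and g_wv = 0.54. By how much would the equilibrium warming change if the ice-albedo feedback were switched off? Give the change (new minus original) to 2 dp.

Original: g = 0.879, ΔT = 0.777/(1−0.879) = 6.4215 °C.
Without ice-albedo: g' = 0.77, ΔT' = 0.777/(1−0.77) = 3.3783 °C.
Change = 3.3783 − 6.4215 = -3.04 °C.

-3.04 °C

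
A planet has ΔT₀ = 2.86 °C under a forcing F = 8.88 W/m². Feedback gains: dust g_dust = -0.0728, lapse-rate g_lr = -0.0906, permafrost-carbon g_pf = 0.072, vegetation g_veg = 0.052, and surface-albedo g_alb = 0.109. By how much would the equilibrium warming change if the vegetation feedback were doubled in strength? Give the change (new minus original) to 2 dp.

Original: g = 0.0696, ΔT = 2.86/(1−0.0696) = 3.0739 °C.
With doubled vegetation: g' = 0.1216, ΔT' = 2.86/(1−0.1216) = 3.2559 °C.
Change = 3.2559 − 3.0739 = 0.18 °C.

0.18 °C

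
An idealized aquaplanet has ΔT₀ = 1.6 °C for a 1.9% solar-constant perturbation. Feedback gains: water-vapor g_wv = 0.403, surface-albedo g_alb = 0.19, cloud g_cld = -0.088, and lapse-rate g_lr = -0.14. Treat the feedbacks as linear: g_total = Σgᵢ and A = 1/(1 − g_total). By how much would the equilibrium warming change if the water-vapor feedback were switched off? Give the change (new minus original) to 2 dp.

Original: g = 0.365, ΔT = 1.6/(1−0.365) = 2.5197 °C.
Without water-vapor: g' = -0.038, ΔT' = 1.6/(1+0.038) = 1.5414 °C.
Change = 1.5414 − 2.5197 = -0.98 °C.

-0.98 °C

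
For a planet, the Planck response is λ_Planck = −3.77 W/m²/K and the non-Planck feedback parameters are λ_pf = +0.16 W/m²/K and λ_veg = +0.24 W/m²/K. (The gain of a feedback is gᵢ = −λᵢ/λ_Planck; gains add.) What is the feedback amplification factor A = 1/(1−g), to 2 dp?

Convert to gains: g_pf = 0.16/3.77 = 0.04244; g_veg = 0.24/3.77 = 0.06366.
Total gain g = 0.1061.
A = 1/(1 − 0.1061) = 1.12.

1.12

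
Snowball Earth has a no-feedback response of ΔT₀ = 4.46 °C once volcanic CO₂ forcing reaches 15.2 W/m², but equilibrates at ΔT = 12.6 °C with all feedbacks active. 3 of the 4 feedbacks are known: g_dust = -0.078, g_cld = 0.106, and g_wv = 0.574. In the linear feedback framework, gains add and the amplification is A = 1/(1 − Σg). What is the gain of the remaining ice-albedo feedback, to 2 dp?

0.04

Amplification A = ΔT/ΔT₀ = 12.6/4.46 = 2.825.
Total gain g = 1 − 1/A = 1 − 1/2.825 = 0.646.
Known gains sum to -0.078 + 0.106 + 0.574 = 0.602.
g_ice = 0.646 − 0.602 = 0.04.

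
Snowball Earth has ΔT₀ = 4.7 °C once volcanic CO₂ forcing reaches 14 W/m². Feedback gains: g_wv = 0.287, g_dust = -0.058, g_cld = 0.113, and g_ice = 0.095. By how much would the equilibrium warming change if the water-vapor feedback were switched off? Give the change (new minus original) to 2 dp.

Original: g = 0.437, ΔT = 4.7/(1−0.437) = 8.3481 °C.
Without water-vapor: g' = 0.15, ΔT' = 4.7/(1−0.15) = 5.5294 °C.
Change = 5.5294 − 8.3481 = -2.82 °C.

-2.82 °C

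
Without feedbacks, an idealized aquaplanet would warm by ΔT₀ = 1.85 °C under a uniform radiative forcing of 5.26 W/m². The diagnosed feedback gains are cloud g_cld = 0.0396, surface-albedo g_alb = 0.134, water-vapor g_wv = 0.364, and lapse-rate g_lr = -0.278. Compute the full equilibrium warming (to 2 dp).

2.50 °C

Total gain g = 0.0396 + 0.134 + 0.364 − 0.278 = 0.2596.
Amplification A = 1/(1 − 0.2596) = 1.351.
ΔT = 1.85 × 1.351 = 2.50 °C.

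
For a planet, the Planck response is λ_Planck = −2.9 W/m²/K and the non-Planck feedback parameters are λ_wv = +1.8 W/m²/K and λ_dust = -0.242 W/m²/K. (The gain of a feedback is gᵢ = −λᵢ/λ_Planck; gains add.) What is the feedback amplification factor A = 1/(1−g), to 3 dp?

2.161

Convert to gains: g_wv = 1.8/2.9 = 0.6207; g_dust = -0.242/2.9 = -0.08345.
Total gain g = 0.53725.
A = 1/(1 − 0.53725) = 2.161.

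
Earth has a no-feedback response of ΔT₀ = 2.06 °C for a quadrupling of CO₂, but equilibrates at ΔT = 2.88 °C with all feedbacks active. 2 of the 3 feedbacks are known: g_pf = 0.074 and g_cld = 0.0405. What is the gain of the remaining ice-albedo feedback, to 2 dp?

0.17

Amplification A = ΔT/ΔT₀ = 2.88/2.06 = 1.398.
Total gain g = 1 − 1/A = 1 − 1/1.398 = 0.2847.
Known gains sum to 0.074 + 0.0405 = 0.1145.
g_ice = 0.2847 − 0.1145 = 0.17.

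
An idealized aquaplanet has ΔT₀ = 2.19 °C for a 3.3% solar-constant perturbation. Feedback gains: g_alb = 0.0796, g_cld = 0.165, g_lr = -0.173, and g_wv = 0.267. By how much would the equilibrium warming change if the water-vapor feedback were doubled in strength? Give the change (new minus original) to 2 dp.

Original: g = 0.3386, ΔT = 2.19/(1−0.3386) = 3.3112 °C.
With doubled water-vapor: g' = 0.6056, ΔT' = 2.19/(1−0.6056) = 5.5527 °C.
Change = 5.5527 − 3.3112 = 2.24 °C.

2.24 °C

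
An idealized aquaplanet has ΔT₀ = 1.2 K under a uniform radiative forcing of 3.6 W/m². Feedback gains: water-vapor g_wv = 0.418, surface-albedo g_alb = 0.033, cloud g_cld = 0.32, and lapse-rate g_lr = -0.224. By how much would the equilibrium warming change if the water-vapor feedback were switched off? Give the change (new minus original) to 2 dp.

Original: g = 0.547, ΔT = 1.2/(1−0.547) = 2.6490 K.
Without water-vapor: g' = 0.129, ΔT' = 1.2/(1−0.129) = 1.3777 K.
Change = 1.3777 − 2.6490 = -1.27 K.

-1.27 K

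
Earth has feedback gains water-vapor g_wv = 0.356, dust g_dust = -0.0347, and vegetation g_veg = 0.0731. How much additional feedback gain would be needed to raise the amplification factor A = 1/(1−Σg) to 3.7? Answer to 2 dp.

Current total gain = 0.3944.
Target gain for A = 3.7: g* = 1 − 1/3.7 = 0.7297.
Additional gain needed = 0.7297 − 0.3944 = 0.34.

0.34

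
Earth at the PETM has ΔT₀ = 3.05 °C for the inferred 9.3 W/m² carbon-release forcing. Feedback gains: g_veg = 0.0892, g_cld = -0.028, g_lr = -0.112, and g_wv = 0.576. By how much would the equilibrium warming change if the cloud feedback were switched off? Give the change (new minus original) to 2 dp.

0.40 °C

Original: g = 0.5252, ΔT = 3.05/(1−0.5252) = 6.4238 °C.
Without cloud: g' = 0.5532, ΔT' = 3.05/(1−0.5532) = 6.8263 °C.
Change = 6.8263 − 6.4238 = 0.40 °C.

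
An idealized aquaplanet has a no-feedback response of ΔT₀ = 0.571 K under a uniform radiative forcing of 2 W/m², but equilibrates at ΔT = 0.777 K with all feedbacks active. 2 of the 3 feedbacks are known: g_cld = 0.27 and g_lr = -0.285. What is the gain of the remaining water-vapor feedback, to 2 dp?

Amplification A = ΔT/ΔT₀ = 0.777/0.571 = 1.361.
Total gain g = 1 − 1/A = 1 − 1/1.361 = 0.2652.
Known gains sum to 0.27 − 0.285 = -0.015.
g_wv = 0.2652 + 0.015 = 0.28.

0.28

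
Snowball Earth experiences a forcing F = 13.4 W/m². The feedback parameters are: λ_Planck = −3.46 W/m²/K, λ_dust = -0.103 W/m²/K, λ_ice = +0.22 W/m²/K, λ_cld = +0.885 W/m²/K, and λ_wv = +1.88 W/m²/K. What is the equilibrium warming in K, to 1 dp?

23.2 K

Net feedback parameter λ = (−3.46) + (-0.103) + (+0.22) + (+0.885) + (+1.88) = -0.578 W/m²/K.
ΔT = −F/λ = −13.4/(-0.578) = 23.2 K.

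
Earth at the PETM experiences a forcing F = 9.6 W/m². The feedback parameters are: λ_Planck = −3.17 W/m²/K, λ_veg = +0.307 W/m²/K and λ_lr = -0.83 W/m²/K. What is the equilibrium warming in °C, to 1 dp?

Net feedback parameter λ = (−3.17) + (+0.307) + (-0.83) = -3.693 W/m²/K.
ΔT = −F/λ = −9.6/(-3.693) = 2.6 °C.

2.6 °C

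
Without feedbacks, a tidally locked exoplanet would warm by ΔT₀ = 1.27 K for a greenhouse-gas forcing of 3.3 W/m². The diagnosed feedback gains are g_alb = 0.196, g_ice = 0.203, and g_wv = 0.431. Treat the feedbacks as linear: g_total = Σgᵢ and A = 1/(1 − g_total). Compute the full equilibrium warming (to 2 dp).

Total gain g = 0.196 + 0.203 + 0.431 = 0.83.
Amplification A = 1/(1 − 0.83) = 5.882.
ΔT = 1.27 × 5.882 = 7.47 K.

7.47 K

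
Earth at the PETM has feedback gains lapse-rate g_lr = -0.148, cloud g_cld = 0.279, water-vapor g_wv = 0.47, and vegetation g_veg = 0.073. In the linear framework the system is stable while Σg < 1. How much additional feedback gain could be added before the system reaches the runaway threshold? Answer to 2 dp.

0.33

Current total gain = -0.148 + 0.279 + 0.47 + 0.073 = 0.674.
Margin to runaway = 1 − 0.674 = 0.33.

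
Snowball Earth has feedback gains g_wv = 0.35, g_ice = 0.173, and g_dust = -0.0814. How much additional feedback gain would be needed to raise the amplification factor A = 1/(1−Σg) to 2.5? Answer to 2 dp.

0.16

Current total gain = 0.4416.
Target gain for A = 2.5: g* = 1 − 1/2.5 = 0.6.
Additional gain needed = 0.6 − 0.4416 = 0.16.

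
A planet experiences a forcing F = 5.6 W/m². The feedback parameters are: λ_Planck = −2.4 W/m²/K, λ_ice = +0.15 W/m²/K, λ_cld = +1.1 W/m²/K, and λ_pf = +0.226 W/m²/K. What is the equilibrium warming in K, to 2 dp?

Net feedback parameter λ = (−2.4) + (+0.15) + (+1.1) + (+0.226) = -0.924 W/m²/K.
ΔT = −F/λ = −5.6/(-0.924) = 6.06 K.

6.06 K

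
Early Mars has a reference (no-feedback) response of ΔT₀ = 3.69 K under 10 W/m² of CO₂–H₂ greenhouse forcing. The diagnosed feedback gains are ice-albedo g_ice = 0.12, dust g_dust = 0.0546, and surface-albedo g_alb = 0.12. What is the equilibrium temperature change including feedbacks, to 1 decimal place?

5.2 K

Total gain g = 0.12 + 0.0546 + 0.12 = 0.2946.
Amplification A = 1/(1 − 0.2946) = 1.418.
ΔT = 3.69 × 1.418 = 5.2 K.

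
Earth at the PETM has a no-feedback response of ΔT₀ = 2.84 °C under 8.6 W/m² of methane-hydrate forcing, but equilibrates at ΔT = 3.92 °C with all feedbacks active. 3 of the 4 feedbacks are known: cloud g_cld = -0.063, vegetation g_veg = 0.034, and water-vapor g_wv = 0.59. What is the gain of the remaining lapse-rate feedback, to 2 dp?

-0.29

Amplification A = ΔT/ΔT₀ = 3.92/2.84 = 1.38.
Total gain g = 1 − 1/A = 1 − 1/1.38 = 0.2754.
Known gains sum to -0.063 + 0.034 + 0.59 = 0.561.
g_lr = 0.2754 − 0.561 = -0.29.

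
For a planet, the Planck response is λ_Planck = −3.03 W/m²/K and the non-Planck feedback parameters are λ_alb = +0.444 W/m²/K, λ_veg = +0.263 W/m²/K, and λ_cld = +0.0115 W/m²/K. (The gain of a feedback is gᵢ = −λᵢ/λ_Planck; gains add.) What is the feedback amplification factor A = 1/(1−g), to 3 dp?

1.311

Convert to gains: g_alb = 0.444/3.03 = 0.1465; g_veg = 0.263/3.03 = 0.0868; g_cld = 0.0115/3.03 = 0.003795.
Total gain g = 0.237095.
A = 1/(1 − 0.237095) = 1.311.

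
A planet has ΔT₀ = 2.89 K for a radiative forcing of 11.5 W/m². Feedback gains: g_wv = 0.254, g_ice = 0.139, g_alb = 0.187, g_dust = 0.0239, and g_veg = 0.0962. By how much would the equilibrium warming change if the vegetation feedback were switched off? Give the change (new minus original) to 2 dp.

-2.34 K

Original: g = 0.7001, ΔT = 2.89/(1−0.7001) = 9.6365 K.
Without vegetation: g' = 0.6039, ΔT' = 2.89/(1−0.6039) = 7.2961 K.
Change = 7.2961 − 9.6365 = -2.34 K.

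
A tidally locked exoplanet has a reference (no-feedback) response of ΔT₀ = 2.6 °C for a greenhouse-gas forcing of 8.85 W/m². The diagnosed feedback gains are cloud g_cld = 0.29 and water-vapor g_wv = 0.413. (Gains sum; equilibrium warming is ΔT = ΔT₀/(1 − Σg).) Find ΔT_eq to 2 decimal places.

Total gain g = 0.29 + 0.413 = 0.703.
Amplification A = 1/(1 − 0.703) = 3.367.
ΔT = 2.6 × 3.367 = 8.75 °C.

8.75 °C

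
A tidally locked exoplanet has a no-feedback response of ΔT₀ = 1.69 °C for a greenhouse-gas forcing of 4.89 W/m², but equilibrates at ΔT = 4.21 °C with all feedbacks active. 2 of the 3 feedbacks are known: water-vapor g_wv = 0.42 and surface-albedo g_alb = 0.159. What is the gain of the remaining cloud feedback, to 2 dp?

0.02

Amplification A = ΔT/ΔT₀ = 4.21/1.69 = 2.491.
Total gain g = 1 − 1/A = 1 − 1/2.491 = 0.5986.
Known gains sum to 0.42 + 0.159 = 0.579.
g_cld = 0.5986 − 0.579 = 0.02.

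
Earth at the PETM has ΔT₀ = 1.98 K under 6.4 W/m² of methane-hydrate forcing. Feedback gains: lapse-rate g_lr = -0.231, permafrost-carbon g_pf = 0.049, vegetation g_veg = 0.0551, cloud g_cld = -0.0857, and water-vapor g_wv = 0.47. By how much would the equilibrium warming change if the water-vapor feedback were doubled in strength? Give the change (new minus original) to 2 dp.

4.60 K

Original: g = 0.2574, ΔT = 1.98/(1−0.2574) = 2.6663 K.
With doubled water-vapor: g' = 0.7274, ΔT' = 1.98/(1−0.7274) = 7.2634 K.
Change = 7.2634 − 2.6663 = 4.60 K.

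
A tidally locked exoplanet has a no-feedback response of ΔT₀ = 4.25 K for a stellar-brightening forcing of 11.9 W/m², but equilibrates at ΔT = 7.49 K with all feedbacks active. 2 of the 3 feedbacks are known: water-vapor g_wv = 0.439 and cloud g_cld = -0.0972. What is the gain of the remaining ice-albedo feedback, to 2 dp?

Amplification A = ΔT/ΔT₀ = 7.49/4.25 = 1.762.
Total gain g = 1 − 1/A = 1 − 1/1.762 = 0.4325.
Known gains sum to 0.439 − 0.0972 = 0.3418.
g_ice = 0.4325 − 0.3418 = 0.09.

0.09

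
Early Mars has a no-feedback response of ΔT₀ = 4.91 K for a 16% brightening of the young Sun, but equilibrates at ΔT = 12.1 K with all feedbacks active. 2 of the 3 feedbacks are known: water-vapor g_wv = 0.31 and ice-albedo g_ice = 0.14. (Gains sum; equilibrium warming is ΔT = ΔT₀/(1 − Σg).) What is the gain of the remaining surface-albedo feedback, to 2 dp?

0.14

Amplification A = ΔT/ΔT₀ = 12.1/4.91 = 2.464.
Total gain g = 1 − 1/A = 1 − 1/2.464 = 0.5942.
Known gains sum to 0.31 + 0.14 = 0.45.
g_alb = 0.5942 − 0.45 = 0.14.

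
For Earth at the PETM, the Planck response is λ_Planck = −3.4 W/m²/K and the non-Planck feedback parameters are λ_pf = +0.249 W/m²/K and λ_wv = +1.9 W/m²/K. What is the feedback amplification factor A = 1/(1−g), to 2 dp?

Convert to gains: g_pf = 0.249/3.4 = 0.07324; g_wv = 1.9/3.4 = 0.5588.
Total gain g = 0.63204.
A = 1/(1 − 0.63204) = 2.72.

2.72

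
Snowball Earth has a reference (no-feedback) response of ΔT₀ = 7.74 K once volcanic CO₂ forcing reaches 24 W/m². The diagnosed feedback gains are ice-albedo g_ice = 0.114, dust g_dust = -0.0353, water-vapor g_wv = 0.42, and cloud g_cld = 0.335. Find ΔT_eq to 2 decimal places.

46.54 K

Total gain g = 0.114 − 0.0353 + 0.42 + 0.335 = 0.8337.
Amplification A = 1/(1 − 0.8337) = 6.013.
ΔT = 7.74 × 6.013 = 46.54 K.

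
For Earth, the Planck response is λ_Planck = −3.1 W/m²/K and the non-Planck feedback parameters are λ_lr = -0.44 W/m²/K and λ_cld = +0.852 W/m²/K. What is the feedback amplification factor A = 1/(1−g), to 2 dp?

1.15

Convert to gains: g_lr = -0.44/3.1 = -0.1419; g_cld = 0.852/3.1 = 0.2748.
Total gain g = 0.1329.
A = 1/(1 − 0.1329) = 1.15.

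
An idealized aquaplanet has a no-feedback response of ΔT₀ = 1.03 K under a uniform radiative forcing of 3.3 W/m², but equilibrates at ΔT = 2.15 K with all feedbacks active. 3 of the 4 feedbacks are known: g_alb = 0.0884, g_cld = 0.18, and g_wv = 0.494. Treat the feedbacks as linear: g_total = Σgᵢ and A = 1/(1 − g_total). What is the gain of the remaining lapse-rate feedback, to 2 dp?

-0.24

Amplification A = ΔT/ΔT₀ = 2.15/1.03 = 2.087.
Total gain g = 1 − 1/A = 1 − 1/2.087 = 0.5208.
Known gains sum to 0.0884 + 0.18 + 0.494 = 0.7624.
g_lr = 0.5208 − 0.7624 = -0.24.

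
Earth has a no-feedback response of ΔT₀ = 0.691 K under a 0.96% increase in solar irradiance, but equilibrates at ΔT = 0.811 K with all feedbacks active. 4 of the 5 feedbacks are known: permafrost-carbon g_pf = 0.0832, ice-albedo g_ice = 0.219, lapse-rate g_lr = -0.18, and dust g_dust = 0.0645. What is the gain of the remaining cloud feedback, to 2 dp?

-0.04

Amplification A = ΔT/ΔT₀ = 0.811/0.691 = 1.174.
Total gain g = 1 − 1/A = 1 − 1/1.174 = 0.1482.
Known gains sum to 0.0832 + 0.219 − 0.18 + 0.0645 = 0.1867.
g_cld = 0.1482 − 0.1867 = -0.04.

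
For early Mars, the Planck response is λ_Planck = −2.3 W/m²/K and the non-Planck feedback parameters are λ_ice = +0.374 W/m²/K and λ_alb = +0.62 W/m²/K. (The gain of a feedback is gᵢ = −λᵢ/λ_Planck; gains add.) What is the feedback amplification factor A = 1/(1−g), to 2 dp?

1.76

Convert to gains: g_ice = 0.374/2.3 = 0.1626; g_alb = 0.62/2.3 = 0.2696.
Total gain g = 0.4322.
A = 1/(1 − 0.4322) = 1.76.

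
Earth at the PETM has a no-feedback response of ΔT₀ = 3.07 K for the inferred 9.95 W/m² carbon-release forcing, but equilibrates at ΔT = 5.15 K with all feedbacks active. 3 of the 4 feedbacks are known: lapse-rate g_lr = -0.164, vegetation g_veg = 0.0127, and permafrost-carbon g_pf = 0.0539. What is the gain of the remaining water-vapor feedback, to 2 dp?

0.50

Amplification A = ΔT/ΔT₀ = 5.15/3.07 = 1.678.
Total gain g = 1 − 1/A = 1 − 1/1.678 = 0.4041.
Known gains sum to -0.164 + 0.0127 + 0.0539 = -0.0974.
g_wv = 0.4041 + 0.0974 = 0.50.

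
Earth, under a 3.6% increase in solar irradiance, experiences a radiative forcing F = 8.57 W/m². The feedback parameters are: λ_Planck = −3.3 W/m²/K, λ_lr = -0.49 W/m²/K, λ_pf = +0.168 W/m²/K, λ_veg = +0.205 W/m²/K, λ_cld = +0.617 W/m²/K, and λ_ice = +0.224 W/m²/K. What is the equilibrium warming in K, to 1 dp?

Net feedback parameter λ = (−3.3) + (-0.49) + (+0.168) + (+0.205) + (+0.617) + (+0.224) = -2.576 W/m²/K.
ΔT = −F/λ = −8.57/(-2.576) = 3.3 K.

3.3 K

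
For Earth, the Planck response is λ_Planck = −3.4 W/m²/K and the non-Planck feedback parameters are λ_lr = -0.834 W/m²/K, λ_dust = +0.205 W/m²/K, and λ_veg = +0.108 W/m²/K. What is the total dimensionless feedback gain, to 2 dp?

Convert to gains: g_lr = -0.834/3.4 = -0.2453; g_dust = 0.205/3.4 = 0.06029; g_veg = 0.108/3.4 = 0.03176.
Total gain g = -0.15325.

-0.15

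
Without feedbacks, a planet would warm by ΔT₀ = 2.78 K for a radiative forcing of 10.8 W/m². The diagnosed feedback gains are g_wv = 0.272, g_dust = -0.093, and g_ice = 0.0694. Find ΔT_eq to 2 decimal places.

Total gain g = 0.272 − 0.093 + 0.0694 = 0.2484.
Amplification A = 1/(1 − 0.2484) = 1.33.
ΔT = 2.78 × 1.33 = 3.70 K.

3.70 K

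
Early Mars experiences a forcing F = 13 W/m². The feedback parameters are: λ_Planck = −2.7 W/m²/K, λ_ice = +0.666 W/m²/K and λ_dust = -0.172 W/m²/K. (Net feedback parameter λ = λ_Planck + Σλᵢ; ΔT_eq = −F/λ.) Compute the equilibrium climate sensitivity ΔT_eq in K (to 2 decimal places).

Net feedback parameter λ = (−2.7) + (+0.666) + (-0.172) = -2.206 W/m²/K.
ΔT = −F/λ = −13/(-2.206) = 5.89 K.

5.89 K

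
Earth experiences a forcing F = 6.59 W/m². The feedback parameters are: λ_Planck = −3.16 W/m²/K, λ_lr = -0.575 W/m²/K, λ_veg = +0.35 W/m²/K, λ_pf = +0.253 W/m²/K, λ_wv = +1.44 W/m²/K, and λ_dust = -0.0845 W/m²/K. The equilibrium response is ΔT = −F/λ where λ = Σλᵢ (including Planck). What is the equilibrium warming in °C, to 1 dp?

Net feedback parameter λ = (−3.16) + (-0.575) + (+0.35) + (+0.253) + (+1.44) + (-0.0845) = -1.7765 W/m²/K.
ΔT = −F/λ = −6.59/(-1.7765) = 3.7 °C.

3.7 °C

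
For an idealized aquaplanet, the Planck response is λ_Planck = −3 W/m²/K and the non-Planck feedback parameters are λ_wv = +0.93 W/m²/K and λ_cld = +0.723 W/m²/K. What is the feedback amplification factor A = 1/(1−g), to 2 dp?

Convert to gains: g_wv = 0.93/3 = 0.31; g_cld = 0.723/3 = 0.241.
Total gain g = 0.551.
A = 1/(1 − 0.551) = 2.23.

2.23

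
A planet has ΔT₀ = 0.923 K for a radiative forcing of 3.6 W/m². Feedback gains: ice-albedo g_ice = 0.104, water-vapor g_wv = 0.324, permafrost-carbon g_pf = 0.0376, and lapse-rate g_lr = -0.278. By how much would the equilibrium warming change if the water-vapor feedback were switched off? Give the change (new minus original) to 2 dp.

-0.32 K

Original: g = 0.1876, ΔT = 0.923/(1−0.1876) = 1.1361 K.
Without water-vapor: g' = -0.1364, ΔT' = 0.923/(1+0.1364) = 0.8122 K.
Change = 0.8122 − 1.1361 = -0.32 K.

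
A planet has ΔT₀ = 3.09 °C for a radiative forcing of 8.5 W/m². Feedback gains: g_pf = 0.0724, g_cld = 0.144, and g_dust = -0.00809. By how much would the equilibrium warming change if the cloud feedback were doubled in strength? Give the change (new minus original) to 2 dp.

0.87 °C

Original: g = 0.20831, ΔT = 3.09/(1−0.20831) = 3.9030 °C.
With doubled cloud: g' = 0.35231, ΔT' = 3.09/(1−0.35231) = 4.7708 °C.
Change = 4.7708 − 3.9030 = 0.87 °C.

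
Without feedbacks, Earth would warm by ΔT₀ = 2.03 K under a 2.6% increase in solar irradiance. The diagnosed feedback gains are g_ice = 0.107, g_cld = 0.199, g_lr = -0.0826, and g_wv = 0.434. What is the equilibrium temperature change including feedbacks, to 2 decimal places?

5.93 K

Total gain g = 0.107 + 0.199 − 0.0826 + 0.434 = 0.6574.
Amplification A = 1/(1 − 0.6574) = 2.919.
ΔT = 2.03 × 2.919 = 5.93 K.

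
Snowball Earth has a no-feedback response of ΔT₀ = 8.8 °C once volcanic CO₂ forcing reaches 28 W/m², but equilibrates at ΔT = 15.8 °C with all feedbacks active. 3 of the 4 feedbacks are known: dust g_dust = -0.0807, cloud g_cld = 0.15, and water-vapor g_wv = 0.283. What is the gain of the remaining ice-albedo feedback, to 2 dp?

Amplification A = ΔT/ΔT₀ = 15.8/8.8 = 1.795.
Total gain g = 1 − 1/A = 1 − 1/1.795 = 0.4429.
Known gains sum to -0.0807 + 0.15 + 0.283 = 0.3523.
g_ice = 0.4429 − 0.3523 = 0.09.

0.09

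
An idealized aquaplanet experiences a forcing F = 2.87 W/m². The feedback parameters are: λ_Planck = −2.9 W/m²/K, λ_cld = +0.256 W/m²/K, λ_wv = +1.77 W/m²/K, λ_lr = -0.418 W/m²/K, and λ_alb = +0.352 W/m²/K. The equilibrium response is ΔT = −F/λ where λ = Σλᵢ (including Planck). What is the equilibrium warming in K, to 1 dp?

Net feedback parameter λ = (−2.9) + (+0.256) + (+1.77) + (-0.418) + (+0.352) = -0.94 W/m²/K.
ΔT = −F/λ = −2.87/(-0.94) = 3.1 K.

3.1 K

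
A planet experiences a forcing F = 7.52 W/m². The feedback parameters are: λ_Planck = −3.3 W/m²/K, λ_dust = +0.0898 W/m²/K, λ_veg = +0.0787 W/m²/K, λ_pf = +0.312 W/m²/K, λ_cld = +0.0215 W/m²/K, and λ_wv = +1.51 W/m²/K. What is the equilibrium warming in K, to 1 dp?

Net feedback parameter λ = (−3.3) + (+0.0898) + (+0.0787) + (+0.312) + (+0.0215) + (+1.51) = -1.288 W/m²/K.
ΔT = −F/λ = −7.52/(-1.288) = 5.8 K.

5.8 K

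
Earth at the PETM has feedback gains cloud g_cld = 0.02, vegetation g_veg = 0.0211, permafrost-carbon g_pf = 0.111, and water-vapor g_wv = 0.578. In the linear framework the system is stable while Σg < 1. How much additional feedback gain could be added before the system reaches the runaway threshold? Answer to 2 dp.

Current total gain = 0.02 + 0.0211 + 0.111 + 0.578 = 0.7301.
Margin to runaway = 1 − 0.7301 = 0.27.

0.27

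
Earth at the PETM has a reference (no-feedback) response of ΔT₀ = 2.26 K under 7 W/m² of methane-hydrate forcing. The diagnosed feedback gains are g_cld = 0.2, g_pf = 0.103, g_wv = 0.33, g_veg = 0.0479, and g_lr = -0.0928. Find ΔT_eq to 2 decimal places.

Total gain g = 0.2 + 0.103 + 0.33 + 0.0479 − 0.0928 = 0.5881.
Amplification A = 1/(1 − 0.5881) = 2.428.
ΔT = 2.26 × 2.428 = 5.49 K.

5.49 K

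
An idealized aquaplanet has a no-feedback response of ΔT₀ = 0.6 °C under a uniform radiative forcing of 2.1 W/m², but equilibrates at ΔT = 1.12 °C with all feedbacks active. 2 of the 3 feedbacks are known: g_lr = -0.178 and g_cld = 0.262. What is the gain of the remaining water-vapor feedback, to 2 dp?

Amplification A = ΔT/ΔT₀ = 1.12/0.6 = 1.867.
Total gain g = 1 − 1/A = 1 − 1/1.867 = 0.4644.
Known gains sum to -0.178 + 0.262 = 0.084.
g_wv = 0.4644 − 0.084 = 0.38.

0.38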